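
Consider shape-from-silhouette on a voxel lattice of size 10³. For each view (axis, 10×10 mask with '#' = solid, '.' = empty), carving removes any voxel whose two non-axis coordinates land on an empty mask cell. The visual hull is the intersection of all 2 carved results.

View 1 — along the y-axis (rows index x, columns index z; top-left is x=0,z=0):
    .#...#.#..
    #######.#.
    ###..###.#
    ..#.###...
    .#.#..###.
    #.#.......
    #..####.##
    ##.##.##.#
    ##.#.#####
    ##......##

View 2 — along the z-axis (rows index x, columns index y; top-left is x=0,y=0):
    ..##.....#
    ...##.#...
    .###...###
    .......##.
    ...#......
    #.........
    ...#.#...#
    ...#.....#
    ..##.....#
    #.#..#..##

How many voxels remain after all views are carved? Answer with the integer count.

voxel count = 169

initial block: 10^3 = 1000
step 1: project along y, AND mask (55/100) → |grid| = 550
step 2: project along z, AND mask (29/100) → |grid| = 169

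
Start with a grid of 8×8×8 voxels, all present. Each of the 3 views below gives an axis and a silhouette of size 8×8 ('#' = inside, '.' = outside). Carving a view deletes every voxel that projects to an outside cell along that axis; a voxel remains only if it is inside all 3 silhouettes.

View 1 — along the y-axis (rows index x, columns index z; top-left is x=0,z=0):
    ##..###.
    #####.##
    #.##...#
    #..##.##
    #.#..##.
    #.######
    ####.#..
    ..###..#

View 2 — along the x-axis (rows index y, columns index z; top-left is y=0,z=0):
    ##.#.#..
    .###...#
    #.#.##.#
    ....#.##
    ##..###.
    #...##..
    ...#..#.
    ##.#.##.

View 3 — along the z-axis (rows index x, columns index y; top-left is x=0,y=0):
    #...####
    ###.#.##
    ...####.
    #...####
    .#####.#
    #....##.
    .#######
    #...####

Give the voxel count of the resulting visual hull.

full grid |V| = 512
carve view 1 (along y, XZ-mask fill 41/64): 328 voxels remain
carve view 2 (along x, YZ-mask fill 31/64): 158 voxels remain
carve view 3 (along z, XY-mask fill 41/64): 95 voxels remain

remaining voxels: 95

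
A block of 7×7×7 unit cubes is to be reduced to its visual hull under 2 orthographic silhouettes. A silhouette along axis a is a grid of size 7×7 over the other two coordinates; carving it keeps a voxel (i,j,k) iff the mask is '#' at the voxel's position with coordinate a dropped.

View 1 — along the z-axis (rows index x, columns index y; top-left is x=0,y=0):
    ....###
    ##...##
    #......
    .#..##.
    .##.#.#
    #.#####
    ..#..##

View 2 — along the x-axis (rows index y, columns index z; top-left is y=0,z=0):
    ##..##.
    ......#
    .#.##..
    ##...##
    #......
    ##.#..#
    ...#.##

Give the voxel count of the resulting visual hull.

|visual hull| = 67

start: 7×7×7 = 343 voxels
carve view 1 (along z, XY-mask fill 24/49): 168 voxels remain
carve view 2 (along x, YZ-mask fill 20/49): 67 voxels remain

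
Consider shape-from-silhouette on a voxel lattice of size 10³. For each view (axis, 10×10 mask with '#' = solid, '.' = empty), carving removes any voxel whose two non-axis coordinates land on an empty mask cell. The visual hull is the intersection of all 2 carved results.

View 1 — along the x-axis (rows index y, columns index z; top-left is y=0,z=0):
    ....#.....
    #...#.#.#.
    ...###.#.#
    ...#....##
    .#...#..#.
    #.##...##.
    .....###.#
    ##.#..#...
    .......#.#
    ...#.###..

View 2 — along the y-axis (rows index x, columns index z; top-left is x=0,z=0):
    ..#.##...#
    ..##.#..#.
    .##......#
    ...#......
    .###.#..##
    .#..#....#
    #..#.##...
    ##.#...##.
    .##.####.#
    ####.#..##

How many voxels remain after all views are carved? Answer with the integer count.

|visual hull| = 148

initial block: 10^3 = 1000
V1 x: intersect with YZ mask (35 set) -- 350 left
V2 y: intersect with XZ mask (44 set) -- 148 left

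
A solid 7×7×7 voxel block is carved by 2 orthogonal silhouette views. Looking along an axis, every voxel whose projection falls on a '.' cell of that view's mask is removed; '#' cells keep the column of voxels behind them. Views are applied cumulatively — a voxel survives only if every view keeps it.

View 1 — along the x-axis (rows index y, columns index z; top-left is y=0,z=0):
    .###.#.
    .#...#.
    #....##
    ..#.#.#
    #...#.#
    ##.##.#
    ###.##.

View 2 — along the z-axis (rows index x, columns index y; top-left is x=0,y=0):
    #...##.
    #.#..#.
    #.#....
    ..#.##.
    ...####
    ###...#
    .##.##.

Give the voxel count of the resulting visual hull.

full grid |V| = 343
step 1: project along x, AND mask (25/49) → |grid| = 175
step 2: project along z, AND mask (23/49) → |grid| = 85

remaining voxels: 85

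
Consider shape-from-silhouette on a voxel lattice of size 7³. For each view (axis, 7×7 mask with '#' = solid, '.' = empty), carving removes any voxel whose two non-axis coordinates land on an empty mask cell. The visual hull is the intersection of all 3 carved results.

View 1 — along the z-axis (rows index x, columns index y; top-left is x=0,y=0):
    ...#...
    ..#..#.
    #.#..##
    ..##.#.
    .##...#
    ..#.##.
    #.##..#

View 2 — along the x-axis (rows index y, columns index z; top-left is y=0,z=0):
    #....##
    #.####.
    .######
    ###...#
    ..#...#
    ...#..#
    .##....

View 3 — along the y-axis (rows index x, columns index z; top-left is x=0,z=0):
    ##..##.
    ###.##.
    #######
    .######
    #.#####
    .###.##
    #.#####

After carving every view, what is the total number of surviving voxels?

voxel count = 62

full grid |V| = 343
step 1: project along z, AND mask (20/49) → |grid| = 140
step 2: project along x, AND mask (24/49) → |grid| = 75
step 3: project along y, AND mask (39/49) → |grid| = 62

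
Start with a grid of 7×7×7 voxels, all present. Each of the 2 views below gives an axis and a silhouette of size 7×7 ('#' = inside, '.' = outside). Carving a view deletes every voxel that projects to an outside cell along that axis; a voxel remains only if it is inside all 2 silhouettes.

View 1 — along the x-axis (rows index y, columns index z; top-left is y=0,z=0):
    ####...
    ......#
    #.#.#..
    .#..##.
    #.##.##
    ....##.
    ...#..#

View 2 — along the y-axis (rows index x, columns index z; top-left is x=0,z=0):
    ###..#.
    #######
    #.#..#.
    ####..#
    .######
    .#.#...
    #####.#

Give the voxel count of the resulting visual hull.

before carving: 343 voxels (7×7×7)
carve view 1 (along x, YZ-mask fill 20/49): 140 voxels remain
carve view 2 (along y, XZ-mask fill 33/49): 93 voxels remain

|visual hull| = 93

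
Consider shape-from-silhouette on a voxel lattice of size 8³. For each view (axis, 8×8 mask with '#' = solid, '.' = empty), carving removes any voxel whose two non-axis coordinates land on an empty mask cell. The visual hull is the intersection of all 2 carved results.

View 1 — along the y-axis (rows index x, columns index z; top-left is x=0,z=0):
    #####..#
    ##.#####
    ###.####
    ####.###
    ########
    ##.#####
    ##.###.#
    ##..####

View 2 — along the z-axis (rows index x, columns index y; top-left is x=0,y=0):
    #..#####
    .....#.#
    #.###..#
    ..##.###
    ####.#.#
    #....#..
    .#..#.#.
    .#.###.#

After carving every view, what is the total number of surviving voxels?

|visual hull| = 230

before carving: 512 voxels (8×8×8)
  1. axis=1 (XZ plane), |mask|=54  ⇒  voxels=432
  2. axis=2 (XY plane), |mask|=34  ⇒  voxels=230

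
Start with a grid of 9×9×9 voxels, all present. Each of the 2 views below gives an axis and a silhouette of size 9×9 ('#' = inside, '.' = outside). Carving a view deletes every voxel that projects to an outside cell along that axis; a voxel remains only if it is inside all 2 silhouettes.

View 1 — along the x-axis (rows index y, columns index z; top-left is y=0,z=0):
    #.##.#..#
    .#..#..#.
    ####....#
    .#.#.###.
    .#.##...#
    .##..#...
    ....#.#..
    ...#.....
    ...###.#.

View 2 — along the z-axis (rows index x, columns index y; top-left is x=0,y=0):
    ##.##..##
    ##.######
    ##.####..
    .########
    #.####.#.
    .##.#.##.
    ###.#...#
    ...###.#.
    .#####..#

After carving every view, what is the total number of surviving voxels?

start: 9×9×9 = 729 voxels
step 1: project along x, AND mask (32/81) → |grid| = 288
step 2: project along z, AND mask (54/81) → |grid| = 194

voxel count = 194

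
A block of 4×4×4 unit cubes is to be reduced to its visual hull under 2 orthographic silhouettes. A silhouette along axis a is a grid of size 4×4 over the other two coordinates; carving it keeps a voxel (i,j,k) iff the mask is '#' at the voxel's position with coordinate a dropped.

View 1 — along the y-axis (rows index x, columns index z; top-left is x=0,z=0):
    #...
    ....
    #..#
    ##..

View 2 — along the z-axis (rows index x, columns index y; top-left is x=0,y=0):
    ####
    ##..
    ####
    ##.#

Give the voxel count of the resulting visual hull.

before carving: 64 voxels (4×4×4)
carve view 1 (along y, XZ-mask fill 5/16): 20 voxels remain
carve view 2 (along z, XY-mask fill 13/16): 18 voxels remain

voxel count = 18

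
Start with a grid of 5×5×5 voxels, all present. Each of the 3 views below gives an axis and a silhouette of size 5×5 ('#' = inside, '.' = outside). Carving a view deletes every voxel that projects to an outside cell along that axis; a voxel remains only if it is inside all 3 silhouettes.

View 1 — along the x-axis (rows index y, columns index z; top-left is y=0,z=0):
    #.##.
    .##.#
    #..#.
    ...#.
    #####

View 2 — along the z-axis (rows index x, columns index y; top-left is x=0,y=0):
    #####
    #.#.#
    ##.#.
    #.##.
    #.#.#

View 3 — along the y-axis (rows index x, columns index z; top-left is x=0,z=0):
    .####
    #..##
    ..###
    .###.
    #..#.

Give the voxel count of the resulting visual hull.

full grid |V| = 125
carve view 1 (along x, YZ-mask fill 14/25): 70 voxels remain
carve view 2 (along z, XY-mask fill 17/25): 47 voxels remain
carve view 3 (along y, XZ-mask fill 15/25): 33 voxels remain

33 voxels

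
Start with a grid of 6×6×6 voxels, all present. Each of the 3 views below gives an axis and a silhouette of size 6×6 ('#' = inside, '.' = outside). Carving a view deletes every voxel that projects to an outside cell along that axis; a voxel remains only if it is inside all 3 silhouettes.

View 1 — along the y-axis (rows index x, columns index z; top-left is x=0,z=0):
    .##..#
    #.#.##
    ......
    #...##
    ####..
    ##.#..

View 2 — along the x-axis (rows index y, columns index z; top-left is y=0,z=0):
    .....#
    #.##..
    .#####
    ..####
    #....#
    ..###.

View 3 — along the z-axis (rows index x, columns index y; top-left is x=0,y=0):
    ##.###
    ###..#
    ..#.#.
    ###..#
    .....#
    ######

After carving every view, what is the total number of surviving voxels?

full grid |V| = 216
step 1: project along y, AND mask (17/36) → |grid| = 102
step 2: project along x, AND mask (18/36) → |grid| = 49
step 3: project along z, AND mask (22/36) → |grid| = 28

voxel count = 28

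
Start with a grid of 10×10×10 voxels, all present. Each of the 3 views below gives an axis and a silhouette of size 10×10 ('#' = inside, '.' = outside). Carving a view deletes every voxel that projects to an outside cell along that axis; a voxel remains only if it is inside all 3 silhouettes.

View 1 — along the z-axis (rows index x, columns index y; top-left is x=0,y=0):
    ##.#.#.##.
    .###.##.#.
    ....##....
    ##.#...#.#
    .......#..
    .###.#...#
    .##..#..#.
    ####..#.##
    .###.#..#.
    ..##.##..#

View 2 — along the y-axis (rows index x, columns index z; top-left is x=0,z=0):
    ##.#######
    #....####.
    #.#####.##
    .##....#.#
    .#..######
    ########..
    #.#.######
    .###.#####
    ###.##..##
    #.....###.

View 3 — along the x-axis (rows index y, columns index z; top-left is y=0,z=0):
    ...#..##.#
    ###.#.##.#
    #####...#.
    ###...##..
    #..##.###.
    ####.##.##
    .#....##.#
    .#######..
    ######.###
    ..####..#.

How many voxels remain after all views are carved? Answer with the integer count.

remaining voxels: 201

full grid |V| = 1000
after view 1 [z-axis, 46 of 100 cells solid] → remaining = 460
after view 2 [y-axis, 68 of 100 cells solid] → remaining = 310
after view 3 [x-axis, 61 of 100 cells solid] → remaining = 201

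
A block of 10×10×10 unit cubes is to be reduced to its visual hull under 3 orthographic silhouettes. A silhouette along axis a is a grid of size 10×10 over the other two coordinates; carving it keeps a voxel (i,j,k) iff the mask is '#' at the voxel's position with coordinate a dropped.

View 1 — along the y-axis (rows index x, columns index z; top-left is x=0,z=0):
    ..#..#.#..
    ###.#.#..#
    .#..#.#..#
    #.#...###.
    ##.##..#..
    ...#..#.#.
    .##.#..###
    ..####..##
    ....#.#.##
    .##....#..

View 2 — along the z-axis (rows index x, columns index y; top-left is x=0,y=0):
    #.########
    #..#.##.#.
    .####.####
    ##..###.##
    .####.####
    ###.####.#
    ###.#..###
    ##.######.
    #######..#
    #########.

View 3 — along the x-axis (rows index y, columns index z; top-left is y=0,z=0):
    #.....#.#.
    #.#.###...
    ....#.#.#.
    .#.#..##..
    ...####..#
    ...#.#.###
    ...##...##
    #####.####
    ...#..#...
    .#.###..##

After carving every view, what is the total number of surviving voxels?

start: 10×10×10 = 1000 voxels
carve view 1 (along y, XZ-mask fill 45/100): 450 voxels remain
carve view 2 (along z, XY-mask fill 77/100): 337 voxels remain
carve view 3 (along x, YZ-mask fill 46/100): 147 voxels remain

147 voxels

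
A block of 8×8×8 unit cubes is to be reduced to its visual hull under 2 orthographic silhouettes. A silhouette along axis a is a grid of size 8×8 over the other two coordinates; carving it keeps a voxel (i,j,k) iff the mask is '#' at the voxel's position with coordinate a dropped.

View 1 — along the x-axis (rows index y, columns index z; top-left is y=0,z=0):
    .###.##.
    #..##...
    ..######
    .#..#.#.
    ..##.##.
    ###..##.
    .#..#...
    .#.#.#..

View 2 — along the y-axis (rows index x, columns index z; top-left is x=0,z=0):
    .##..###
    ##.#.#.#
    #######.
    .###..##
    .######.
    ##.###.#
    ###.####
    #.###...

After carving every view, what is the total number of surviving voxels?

|visual hull| = 179

start: 8×8×8 = 512 voxels
after view 1 [x-axis, 31 of 64 cells solid] → remaining = 248
after view 2 [y-axis, 45 of 64 cells solid] → remaining = 179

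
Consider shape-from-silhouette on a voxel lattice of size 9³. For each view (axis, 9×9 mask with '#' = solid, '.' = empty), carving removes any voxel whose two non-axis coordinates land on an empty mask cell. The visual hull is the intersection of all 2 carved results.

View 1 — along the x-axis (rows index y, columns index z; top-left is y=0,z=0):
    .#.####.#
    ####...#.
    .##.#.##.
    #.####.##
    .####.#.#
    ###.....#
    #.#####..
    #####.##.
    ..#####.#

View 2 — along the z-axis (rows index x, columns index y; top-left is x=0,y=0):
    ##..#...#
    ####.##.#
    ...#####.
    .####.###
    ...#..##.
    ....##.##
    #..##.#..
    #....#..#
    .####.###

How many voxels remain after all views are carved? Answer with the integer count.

|visual hull| = 260

initial block: 9^3 = 729
step 1: project along x, AND mask (52/81) → |grid| = 468
step 2: project along z, AND mask (44/81) → |grid| = 260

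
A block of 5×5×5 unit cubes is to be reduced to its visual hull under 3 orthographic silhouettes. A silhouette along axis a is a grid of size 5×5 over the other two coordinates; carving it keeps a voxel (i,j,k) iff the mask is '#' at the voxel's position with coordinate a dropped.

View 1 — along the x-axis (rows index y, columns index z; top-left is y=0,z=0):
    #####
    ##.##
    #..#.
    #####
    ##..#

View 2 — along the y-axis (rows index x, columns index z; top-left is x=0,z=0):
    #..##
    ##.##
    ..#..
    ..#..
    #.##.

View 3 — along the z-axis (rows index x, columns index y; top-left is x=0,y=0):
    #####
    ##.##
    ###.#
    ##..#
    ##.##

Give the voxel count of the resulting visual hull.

voxel count = 39

start: 5×5×5 = 125 voxels
step 1: project along x, AND mask (19/25) → |grid| = 95
step 2: project along y, AND mask (12/25) → |grid| = 45
step 3: project along z, AND mask (20/25) → |grid| = 39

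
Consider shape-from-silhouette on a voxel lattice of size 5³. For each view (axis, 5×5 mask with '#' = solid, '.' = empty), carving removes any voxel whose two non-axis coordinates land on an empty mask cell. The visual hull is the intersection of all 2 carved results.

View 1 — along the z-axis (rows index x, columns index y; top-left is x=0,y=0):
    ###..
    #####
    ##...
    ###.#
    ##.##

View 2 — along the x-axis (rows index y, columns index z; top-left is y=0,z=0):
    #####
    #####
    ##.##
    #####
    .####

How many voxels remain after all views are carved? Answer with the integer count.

initial block: 5^3 = 125
[1] z-view keeps 18 columns → grid now 90
[2] x-view keeps 23 columns → grid now 84

|visual hull| = 84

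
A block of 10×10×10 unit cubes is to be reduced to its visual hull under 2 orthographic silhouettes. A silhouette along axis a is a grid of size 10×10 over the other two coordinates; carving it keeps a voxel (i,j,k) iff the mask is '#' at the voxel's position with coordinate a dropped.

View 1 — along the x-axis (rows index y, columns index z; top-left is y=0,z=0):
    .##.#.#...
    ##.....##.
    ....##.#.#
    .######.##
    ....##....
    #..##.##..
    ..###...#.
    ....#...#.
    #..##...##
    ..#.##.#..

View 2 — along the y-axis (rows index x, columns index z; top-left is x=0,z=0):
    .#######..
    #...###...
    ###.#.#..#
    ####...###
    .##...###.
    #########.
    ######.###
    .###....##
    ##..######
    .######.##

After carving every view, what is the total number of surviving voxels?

286 voxels

full grid |V| = 1000
step 1: project along x, AND mask (42/100) → |grid| = 420
step 2: project along y, AND mask (68/100) → |grid| = 286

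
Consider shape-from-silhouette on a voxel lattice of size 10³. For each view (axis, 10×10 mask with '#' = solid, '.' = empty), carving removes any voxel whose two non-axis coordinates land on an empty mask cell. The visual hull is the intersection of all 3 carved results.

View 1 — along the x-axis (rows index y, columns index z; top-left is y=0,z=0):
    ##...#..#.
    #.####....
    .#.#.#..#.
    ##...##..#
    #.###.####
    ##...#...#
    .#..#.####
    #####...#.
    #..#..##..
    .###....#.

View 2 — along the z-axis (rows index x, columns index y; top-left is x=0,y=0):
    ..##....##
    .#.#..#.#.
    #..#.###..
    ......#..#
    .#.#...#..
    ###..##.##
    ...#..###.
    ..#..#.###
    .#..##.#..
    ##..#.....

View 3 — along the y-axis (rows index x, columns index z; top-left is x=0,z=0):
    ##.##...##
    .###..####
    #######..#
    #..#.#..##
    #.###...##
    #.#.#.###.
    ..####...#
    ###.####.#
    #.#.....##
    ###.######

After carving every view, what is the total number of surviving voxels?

full grid |V| = 1000
step 1: project along x, AND mask (50/100) → |grid| = 500
step 2: project along z, AND mask (41/100) → |grid| = 202
step 3: project along y, AND mask (64/100) → |grid| = 125

|visual hull| = 125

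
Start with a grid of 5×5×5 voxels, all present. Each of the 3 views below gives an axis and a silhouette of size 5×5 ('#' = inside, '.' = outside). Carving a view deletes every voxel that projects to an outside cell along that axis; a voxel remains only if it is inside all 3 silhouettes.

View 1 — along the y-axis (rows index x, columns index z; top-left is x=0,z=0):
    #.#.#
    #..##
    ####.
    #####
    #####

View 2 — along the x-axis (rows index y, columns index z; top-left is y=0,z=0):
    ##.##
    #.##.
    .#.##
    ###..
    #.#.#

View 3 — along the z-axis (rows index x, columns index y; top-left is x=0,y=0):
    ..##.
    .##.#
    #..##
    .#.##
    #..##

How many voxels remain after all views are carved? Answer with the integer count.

before carving: 125 voxels (5×5×5)
after view 1 [y-axis, 20 of 25 cells solid] → remaining = 100
after view 2 [x-axis, 16 of 25 cells solid] → remaining = 65
after view 3 [z-axis, 14 of 25 cells solid] → remaining = 36

voxel count = 36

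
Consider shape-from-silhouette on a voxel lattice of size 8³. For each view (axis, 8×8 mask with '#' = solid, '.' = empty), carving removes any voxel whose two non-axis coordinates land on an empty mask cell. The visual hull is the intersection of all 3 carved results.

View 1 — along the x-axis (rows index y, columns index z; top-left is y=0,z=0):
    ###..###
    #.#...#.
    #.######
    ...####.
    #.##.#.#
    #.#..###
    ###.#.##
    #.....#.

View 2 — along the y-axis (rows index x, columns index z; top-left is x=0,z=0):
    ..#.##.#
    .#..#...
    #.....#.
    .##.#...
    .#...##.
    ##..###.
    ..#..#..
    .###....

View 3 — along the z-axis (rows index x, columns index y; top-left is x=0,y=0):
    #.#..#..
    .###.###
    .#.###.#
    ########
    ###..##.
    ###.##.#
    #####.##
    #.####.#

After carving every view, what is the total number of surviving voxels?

|visual hull| = 77

before carving: 512 voxels (8×8×8)
after view 1 [x-axis, 38 of 64 cells solid] → remaining = 304
after view 2 [y-axis, 24 of 64 cells solid] → remaining = 109
after view 3 [z-axis, 46 of 64 cells solid] → remaining = 77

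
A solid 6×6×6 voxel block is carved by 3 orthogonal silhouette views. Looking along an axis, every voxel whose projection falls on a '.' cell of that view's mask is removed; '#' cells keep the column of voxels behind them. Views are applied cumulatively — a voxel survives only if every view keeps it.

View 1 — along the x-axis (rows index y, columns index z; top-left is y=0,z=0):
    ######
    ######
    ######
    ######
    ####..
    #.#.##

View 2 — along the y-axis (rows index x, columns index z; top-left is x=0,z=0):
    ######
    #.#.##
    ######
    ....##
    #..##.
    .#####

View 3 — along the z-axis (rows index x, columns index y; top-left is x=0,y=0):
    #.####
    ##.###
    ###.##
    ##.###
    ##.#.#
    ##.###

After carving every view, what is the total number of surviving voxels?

initial block: 6^3 = 216
V1 x: intersect with YZ mask (32 set) -- 192 left
V2 y: intersect with XZ mask (26 set) -- 138 left
V3 z: intersect with XY mask (29 set) -- 110 left

110 voxels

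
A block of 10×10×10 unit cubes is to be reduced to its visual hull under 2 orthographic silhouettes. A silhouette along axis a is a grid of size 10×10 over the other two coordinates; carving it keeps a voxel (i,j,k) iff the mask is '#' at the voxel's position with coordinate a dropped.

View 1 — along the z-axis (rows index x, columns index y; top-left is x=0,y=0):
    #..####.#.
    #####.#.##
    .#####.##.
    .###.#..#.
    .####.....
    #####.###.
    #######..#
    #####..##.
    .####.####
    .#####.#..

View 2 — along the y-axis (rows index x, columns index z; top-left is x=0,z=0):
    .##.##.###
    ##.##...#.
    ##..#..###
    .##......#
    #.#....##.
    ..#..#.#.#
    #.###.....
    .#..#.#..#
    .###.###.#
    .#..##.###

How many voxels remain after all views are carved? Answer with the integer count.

start: 10×10×10 = 1000 voxels
after view 1 [z-axis, 67 of 100 cells solid] → remaining = 670
after view 2 [y-axis, 50 of 100 cells solid] → remaining = 339

remaining voxels: 339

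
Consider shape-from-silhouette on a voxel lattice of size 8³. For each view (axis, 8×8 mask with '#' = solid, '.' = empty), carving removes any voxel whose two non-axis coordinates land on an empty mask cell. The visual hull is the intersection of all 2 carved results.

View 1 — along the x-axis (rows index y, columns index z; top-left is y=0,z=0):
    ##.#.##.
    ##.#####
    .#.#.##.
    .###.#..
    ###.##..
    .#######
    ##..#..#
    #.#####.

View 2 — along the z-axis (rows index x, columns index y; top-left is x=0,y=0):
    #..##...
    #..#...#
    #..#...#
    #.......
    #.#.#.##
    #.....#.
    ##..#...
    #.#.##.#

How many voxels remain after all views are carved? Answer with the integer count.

full grid |V| = 512
step 1: project along x, AND mask (42/64) → |grid| = 336
step 2: project along z, AND mask (25/64) → |grid| = 126

126 voxels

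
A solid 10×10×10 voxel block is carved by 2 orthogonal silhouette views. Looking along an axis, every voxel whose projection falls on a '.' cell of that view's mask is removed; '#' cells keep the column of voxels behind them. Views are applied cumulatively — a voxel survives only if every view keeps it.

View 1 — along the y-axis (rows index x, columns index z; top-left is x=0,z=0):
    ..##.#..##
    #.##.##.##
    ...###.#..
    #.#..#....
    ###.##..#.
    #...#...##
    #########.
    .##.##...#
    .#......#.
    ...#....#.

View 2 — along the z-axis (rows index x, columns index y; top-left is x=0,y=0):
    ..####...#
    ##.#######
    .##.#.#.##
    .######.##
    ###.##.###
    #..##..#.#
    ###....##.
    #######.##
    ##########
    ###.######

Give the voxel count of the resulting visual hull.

initial block: 10^3 = 1000
V1 y: intersect with XZ mask (47 set) -- 470 left
V2 z: intersect with XY mask (74 set) -- 332 left

voxel count = 332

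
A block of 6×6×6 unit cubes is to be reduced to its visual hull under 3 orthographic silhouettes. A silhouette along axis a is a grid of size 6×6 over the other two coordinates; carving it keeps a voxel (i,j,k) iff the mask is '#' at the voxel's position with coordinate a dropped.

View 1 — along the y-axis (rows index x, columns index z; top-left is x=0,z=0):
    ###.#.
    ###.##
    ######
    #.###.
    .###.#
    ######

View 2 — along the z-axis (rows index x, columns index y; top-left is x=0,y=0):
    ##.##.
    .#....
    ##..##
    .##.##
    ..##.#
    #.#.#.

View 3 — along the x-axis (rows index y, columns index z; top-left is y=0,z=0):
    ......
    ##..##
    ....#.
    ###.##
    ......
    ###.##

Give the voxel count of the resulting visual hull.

initial block: 6^3 = 216
step 1: project along y, AND mask (29/36) → |grid| = 174
step 2: project along z, AND mask (19/36) → |grid| = 91
step 3: project along x, AND mask (15/36) → |grid| = 33

remaining voxels: 33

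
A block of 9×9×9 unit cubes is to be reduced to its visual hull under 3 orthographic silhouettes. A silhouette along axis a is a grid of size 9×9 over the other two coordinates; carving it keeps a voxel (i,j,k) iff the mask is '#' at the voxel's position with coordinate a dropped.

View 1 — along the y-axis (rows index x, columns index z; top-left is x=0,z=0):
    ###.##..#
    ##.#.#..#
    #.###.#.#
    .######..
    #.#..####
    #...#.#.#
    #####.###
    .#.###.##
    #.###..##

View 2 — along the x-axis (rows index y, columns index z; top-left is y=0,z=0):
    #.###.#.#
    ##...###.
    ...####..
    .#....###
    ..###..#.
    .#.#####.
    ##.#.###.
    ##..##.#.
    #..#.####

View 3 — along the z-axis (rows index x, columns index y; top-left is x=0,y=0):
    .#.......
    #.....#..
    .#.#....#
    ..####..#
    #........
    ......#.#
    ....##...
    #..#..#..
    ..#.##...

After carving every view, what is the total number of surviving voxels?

start: 9×9×9 = 729 voxels
step 1: project along y, AND mask (53/81) → |grid| = 477
step 2: project along x, AND mask (46/81) → |grid| = 260
step 3: project along z, AND mask (22/81) → |grid| = 72

voxel count = 72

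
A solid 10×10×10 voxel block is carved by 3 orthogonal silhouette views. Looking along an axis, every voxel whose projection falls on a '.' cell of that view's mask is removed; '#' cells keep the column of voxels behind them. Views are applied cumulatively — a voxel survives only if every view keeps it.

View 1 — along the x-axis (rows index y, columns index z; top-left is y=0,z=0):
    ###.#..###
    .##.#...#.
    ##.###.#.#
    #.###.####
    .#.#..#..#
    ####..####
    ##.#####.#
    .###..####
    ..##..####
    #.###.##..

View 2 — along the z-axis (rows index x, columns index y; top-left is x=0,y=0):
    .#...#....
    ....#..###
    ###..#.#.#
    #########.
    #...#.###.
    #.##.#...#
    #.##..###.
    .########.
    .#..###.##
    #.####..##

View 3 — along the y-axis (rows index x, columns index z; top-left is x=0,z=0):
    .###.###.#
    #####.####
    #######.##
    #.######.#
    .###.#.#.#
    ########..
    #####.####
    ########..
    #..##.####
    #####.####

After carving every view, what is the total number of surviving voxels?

full grid |V| = 1000
step 1: project along x, AND mask (65/100) → |grid| = 650
step 2: project along z, AND mask (58/100) → |grid| = 378
step 3: project along y, AND mask (80/100) → |grid| = 314

314 voxels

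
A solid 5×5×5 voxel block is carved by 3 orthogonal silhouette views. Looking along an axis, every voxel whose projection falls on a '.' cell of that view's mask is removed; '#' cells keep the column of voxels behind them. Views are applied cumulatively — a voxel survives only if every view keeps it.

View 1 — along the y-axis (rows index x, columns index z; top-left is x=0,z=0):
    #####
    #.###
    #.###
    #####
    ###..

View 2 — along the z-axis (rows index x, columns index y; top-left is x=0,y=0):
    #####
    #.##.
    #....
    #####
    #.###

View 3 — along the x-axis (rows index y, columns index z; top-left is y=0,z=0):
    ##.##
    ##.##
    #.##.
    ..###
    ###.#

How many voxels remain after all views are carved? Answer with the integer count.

initial block: 5^3 = 125
step 1: project along y, AND mask (21/25) → |grid| = 105
step 2: project along z, AND mask (18/25) → |grid| = 78
step 3: project along x, AND mask (18/25) → |grid| = 56

voxel count = 56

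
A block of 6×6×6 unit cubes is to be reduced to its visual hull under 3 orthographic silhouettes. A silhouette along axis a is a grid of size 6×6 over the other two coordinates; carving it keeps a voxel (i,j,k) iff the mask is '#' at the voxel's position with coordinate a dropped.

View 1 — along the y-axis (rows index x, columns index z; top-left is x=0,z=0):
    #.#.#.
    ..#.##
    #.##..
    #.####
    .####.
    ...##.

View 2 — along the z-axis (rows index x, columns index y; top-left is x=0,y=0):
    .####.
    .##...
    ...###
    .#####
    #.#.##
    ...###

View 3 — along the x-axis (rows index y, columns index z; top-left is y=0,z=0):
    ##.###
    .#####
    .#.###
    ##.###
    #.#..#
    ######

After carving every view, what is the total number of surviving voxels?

53 voxels

before carving: 216 voxels (6×6×6)
after view 1 [y-axis, 20 of 36 cells solid] → remaining = 120
after view 2 [z-axis, 21 of 36 cells solid] → remaining = 74
after view 3 [x-axis, 28 of 36 cells solid] → remaining = 53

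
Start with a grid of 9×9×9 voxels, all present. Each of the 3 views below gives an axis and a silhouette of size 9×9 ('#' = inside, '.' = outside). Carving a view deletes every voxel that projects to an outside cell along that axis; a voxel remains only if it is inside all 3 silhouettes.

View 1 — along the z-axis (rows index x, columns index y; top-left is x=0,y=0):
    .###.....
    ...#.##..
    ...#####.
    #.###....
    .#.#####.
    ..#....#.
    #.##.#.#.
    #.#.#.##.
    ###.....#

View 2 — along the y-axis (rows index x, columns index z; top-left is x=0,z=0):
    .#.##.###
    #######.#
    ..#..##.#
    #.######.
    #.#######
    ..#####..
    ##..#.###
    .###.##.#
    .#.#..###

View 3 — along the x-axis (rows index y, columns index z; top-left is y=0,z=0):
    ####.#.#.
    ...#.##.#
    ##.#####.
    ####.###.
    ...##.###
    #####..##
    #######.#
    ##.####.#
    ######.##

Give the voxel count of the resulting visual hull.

167 voxels

initial block: 9^3 = 729
  1. axis=2 (XY plane), |mask|=37  ⇒  voxels=333
  2. axis=1 (XZ plane), |mask|=55  ⇒  voxels=228
  3. axis=0 (YZ plane), |mask|=59  ⇒  voxels=167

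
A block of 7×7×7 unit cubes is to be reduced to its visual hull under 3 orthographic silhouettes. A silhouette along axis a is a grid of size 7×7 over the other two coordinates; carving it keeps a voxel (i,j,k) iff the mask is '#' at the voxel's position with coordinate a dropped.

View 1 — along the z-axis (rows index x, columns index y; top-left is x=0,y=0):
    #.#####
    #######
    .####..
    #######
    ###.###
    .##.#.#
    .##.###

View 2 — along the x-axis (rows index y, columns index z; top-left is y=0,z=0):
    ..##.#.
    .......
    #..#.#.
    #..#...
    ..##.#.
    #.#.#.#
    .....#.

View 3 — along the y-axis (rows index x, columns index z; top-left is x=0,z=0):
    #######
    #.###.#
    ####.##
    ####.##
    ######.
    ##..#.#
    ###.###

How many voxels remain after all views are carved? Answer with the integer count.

|visual hull| = 74

full grid |V| = 343
step 1: project along z, AND mask (39/49) → |grid| = 273
step 2: project along x, AND mask (16/49) → |grid| = 88
step 3: project along y, AND mask (40/49) → |grid| = 74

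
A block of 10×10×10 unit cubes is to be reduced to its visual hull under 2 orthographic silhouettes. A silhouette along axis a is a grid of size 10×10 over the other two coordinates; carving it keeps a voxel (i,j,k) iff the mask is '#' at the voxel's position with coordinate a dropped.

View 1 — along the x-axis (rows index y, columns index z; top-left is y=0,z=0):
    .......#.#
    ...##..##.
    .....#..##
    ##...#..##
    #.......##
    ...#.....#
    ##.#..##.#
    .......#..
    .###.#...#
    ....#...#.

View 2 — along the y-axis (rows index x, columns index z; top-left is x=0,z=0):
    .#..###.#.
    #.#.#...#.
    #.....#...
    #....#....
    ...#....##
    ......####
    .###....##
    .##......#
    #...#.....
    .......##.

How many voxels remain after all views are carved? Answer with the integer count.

initial block: 10^3 = 1000
carve view 1 (along x, YZ-mask fill 33/100): 330 voxels remain
carve view 2 (along y, XZ-mask fill 32/100): 113 voxels remain

113 voxels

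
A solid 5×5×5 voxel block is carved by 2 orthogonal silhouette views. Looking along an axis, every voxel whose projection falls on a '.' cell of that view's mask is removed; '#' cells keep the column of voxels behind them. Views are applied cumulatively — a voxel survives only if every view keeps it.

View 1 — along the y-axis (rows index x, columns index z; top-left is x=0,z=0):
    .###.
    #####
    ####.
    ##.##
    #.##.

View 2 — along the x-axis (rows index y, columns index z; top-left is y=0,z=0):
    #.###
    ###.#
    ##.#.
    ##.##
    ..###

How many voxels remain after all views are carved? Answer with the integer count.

full grid |V| = 125
carve view 1 (along y, XZ-mask fill 19/25): 95 voxels remain
carve view 2 (along x, YZ-mask fill 18/25): 68 voxels remain

remaining voxels: 68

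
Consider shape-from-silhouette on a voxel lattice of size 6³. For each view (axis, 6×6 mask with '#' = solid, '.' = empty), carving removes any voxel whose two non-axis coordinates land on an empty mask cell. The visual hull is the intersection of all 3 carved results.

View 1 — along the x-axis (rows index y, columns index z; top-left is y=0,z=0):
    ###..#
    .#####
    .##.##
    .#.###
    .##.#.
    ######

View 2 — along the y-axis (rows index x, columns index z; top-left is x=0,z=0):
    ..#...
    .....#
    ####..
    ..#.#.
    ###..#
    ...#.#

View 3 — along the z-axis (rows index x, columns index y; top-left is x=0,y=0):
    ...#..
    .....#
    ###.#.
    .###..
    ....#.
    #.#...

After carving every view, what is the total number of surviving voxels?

voxel count = 20

full grid |V| = 216
[1] x-view keeps 26 columns → grid now 156
[2] y-view keeps 14 columns → grid now 62
[3] z-view keeps 12 columns → grid now 20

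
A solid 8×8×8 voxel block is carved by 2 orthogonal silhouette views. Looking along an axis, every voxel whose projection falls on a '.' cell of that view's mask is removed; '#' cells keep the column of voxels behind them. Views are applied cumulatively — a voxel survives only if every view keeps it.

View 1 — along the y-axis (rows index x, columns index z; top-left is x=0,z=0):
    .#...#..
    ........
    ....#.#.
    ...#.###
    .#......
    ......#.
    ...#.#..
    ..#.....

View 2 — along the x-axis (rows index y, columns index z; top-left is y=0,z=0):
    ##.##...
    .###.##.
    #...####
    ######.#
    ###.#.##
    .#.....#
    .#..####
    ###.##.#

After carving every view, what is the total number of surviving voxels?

full grid |V| = 512
carve view 1 (along y, XZ-mask fill 13/64): 104 voxels remain
carve view 2 (along x, YZ-mask fill 40/64): 63 voxels remain

remaining voxels: 63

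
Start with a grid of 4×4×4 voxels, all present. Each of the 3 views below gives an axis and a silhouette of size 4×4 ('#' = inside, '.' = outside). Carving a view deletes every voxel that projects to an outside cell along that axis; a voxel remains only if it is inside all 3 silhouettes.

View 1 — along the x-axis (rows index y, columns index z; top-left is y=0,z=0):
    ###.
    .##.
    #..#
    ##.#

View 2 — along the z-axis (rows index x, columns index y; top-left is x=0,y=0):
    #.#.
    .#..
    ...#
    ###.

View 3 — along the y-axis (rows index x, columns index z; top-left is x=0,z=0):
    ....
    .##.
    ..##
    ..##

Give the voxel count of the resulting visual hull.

|visual hull| = 6

before carving: 64 voxels (4×4×4)
V1 x: intersect with YZ mask (10 set) -- 40 left
V2 z: intersect with XY mask (7 set) -- 17 left
V3 y: intersect with XZ mask (6 set) -- 6 left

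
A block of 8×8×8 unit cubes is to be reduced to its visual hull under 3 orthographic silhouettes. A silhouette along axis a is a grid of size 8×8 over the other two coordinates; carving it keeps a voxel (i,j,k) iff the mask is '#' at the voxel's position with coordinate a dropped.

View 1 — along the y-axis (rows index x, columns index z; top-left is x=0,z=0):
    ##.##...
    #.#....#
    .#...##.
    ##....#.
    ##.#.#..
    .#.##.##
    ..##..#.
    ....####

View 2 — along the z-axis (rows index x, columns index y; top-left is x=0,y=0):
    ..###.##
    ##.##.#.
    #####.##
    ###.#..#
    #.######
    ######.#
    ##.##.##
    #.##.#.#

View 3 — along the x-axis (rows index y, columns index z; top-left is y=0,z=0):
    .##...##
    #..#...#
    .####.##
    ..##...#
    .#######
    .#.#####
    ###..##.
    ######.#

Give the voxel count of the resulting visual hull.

remaining voxels: 112

full grid |V| = 512
carve view 1 (along y, XZ-mask fill 29/64): 232 voxels remain
carve view 2 (along z, XY-mask fill 47/64): 172 voxels remain
carve view 3 (along x, YZ-mask fill 41/64): 112 voxels remain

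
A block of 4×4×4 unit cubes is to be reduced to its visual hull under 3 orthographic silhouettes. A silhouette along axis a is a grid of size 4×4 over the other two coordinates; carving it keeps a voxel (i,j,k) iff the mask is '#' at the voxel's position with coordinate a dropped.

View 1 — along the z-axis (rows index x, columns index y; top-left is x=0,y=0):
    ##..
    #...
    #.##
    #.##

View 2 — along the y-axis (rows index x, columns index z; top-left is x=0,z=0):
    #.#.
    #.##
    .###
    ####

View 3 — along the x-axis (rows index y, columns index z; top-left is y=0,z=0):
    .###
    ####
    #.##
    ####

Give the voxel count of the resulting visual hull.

full grid |V| = 64
after view 1 [z-axis, 9 of 16 cells solid] → remaining = 36
after view 2 [y-axis, 12 of 16 cells solid] → remaining = 28
after view 3 [x-axis, 14 of 16 cells solid] → remaining = 23

voxel count = 23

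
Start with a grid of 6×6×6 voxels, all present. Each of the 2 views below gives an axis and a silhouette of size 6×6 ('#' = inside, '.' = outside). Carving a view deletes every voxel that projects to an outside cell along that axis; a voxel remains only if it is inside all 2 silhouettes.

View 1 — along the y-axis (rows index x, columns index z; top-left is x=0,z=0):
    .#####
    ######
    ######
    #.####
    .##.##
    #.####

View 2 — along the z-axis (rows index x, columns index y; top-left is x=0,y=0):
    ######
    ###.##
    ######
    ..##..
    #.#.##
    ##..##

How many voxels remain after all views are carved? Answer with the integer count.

before carving: 216 voxels (6×6×6)
V1 y: intersect with XZ mask (31 set) -- 186 left
V2 z: intersect with XY mask (27 set) -- 142 left

voxel count = 142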